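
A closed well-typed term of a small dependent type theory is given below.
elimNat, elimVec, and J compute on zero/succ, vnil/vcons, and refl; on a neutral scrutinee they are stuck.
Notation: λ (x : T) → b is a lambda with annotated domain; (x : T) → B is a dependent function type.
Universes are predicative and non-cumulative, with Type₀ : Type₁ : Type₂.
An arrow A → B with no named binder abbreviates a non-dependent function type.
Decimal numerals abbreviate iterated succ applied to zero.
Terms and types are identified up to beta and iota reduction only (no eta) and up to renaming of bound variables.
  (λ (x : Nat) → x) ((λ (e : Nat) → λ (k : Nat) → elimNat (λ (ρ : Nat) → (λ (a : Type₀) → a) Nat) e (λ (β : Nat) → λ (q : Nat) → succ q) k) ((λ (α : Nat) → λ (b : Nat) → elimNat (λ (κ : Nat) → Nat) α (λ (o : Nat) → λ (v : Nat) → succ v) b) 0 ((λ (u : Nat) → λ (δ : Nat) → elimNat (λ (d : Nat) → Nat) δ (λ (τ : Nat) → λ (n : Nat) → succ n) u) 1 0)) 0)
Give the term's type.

inferred type:
  Nat


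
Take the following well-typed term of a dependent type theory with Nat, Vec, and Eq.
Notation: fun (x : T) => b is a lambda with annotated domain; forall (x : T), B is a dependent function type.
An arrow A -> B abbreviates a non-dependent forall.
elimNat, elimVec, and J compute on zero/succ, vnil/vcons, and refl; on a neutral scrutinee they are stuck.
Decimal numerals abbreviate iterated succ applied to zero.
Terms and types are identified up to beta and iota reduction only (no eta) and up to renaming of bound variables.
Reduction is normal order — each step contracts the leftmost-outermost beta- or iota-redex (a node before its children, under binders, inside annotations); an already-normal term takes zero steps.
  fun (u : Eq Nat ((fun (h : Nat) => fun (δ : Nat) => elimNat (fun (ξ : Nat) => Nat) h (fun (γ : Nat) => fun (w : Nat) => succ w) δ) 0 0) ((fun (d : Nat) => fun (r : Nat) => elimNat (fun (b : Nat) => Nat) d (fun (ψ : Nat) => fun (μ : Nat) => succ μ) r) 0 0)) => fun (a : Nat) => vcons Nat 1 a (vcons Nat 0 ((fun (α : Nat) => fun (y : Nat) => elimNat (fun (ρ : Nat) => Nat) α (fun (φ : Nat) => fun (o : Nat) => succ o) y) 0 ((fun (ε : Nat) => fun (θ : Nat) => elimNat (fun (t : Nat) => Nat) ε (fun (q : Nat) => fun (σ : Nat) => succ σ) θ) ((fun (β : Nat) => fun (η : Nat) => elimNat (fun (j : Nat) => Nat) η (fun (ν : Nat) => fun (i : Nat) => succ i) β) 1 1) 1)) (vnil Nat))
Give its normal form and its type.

reduced normal form:
  fun (u : Eq Nat 0 0) => fun (h : Nat) => vcons Nat 1 h (vcons Nat 0 3 (vnil Nat))
the term's type:
  Eq Nat 0 0 -> Nat -> Vec Nat 2


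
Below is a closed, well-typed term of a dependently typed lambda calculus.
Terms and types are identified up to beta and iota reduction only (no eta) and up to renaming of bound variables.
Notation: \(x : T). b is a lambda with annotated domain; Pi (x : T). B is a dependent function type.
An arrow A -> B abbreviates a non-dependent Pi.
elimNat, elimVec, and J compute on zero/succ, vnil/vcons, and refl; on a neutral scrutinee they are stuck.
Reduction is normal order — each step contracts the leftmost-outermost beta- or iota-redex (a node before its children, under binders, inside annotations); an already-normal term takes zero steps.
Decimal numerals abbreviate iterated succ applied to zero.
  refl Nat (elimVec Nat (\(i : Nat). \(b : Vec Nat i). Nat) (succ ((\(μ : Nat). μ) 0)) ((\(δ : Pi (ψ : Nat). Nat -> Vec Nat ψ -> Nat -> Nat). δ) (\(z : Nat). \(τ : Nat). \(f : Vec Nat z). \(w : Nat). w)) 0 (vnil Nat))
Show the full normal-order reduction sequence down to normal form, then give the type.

reduction (normal order):
  refl Nat (elimVec Nat (\(i : Nat). \(b : Vec Nat i). Nat) (succ ((\(μ : Nat). μ) 0)) ((\(δ : Pi (ψ : Nat). Nat -> Vec Nat ψ -> Nat -> Nat). δ) (\(z : Nat). \(τ : Nat). \(f : Vec Nat z). \(w : Nat). w)) 0 (vnil Nat))
  ~> refl Nat (succ ((\(i : Nat). i) 0))
  ~> refl Nat 1
the term's type:
  Eq Nat 1 1


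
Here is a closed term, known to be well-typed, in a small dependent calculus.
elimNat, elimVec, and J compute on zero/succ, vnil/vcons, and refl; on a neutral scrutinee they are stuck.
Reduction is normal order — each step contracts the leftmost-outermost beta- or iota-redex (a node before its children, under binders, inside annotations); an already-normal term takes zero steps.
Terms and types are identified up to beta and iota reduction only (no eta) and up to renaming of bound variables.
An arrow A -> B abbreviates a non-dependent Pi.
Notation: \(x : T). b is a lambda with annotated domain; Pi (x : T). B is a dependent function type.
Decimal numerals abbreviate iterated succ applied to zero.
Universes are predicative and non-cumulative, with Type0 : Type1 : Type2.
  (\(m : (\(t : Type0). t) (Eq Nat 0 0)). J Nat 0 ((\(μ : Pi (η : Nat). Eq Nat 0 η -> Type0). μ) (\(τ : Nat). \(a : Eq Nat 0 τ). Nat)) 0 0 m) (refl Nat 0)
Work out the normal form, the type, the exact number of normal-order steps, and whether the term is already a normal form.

normal form:
  0
the term's type:
  Nat
steps to reach normal form (normal order): 2
started in normal form: no
first contracted redex: a beta-redex


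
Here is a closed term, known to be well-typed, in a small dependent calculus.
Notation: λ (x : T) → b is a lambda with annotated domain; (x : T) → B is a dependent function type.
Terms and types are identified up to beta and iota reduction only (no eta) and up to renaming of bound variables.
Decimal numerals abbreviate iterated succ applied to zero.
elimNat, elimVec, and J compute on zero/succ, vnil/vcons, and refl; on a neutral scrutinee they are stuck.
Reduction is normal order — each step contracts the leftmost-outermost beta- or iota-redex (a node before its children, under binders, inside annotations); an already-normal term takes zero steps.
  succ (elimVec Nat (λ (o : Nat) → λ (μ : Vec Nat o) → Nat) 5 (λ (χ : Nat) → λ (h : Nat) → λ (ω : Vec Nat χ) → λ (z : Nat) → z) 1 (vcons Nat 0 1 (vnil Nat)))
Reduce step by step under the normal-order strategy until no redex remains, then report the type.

normal-order reduction sequence:
  succ (elimVec Nat (λ (o : Nat) → λ (μ : Vec Nat o) → Nat) 5 (λ (χ : Nat) → λ (h : Nat) → λ (ω : Vec Nat χ) → λ (z : Nat) → z) 1 (vcons Nat 0 1 (vnil Nat)))
  ~> succ ((λ (o : Nat) → λ (μ : Nat) → λ (χ : Vec Nat o) → λ (h : Nat) → h) 0 1 (vnil Nat) (elimVec Nat (λ (ω : Nat) → λ (z : Vec Nat ω) → Nat) 5 (λ (ρ : Nat) → λ (p : Nat) → λ (c : Vec Nat ρ) → λ (κ : Nat) → κ) 0 (vnil Nat)))
  ~> succ ((λ (o : Nat) → λ (μ : Vec Nat 0) → λ (χ : Nat) → χ) 1 (vnil Nat) (elimVec Nat (λ (h : Nat) → λ (ω : Vec Nat h) → Nat) 5 (λ (z : Nat) → λ (ρ : Nat) → λ (p : Vec Nat z) → λ (c : Nat) → c) 0 (vnil Nat)))
  ~> succ ((λ (o : Vec Nat 0) → λ (μ : Nat) → μ) (vnil Nat) (elimVec Nat (λ (χ : Nat) → λ (h : Vec Nat χ) → Nat) 5 (λ (ω : Nat) → λ (z : Nat) → λ (ρ : Vec Nat ω) → λ (p : Nat) → p) 0 (vnil Nat)))
  ~> succ ((λ (o : Nat) → o) (elimVec Nat (λ (μ : Nat) → λ (χ : Vec Nat μ) → Nat) 5 (λ (h : Nat) → λ (ω : Nat) → λ (z : Vec Nat h) → λ (ρ : Nat) → ρ) 0 (vnil Nat)))
  ~> succ (elimVec Nat (λ (o : Nat) → λ (μ : Vec Nat o) → Nat) 5 (λ (χ : Nat) → λ (h : Nat) → λ (ω : Vec Nat χ) → λ (z : Nat) → z) 0 (vnil Nat))
  ~> 6
the term's type:
  Nat


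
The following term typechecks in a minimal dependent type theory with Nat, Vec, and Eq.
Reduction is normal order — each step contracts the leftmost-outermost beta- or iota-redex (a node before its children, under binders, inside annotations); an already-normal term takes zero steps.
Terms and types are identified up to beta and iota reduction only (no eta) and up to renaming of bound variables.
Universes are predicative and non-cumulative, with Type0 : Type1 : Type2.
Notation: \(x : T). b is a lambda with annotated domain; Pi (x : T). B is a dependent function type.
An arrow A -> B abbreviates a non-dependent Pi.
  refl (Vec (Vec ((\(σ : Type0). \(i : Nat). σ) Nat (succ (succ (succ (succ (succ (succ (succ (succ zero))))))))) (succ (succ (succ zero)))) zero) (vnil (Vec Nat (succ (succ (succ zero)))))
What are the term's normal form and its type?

normal form:
  refl (Vec (Vec Nat (succ (succ (succ zero)))) zero) (vnil (Vec Nat (succ (succ (succ zero)))))
type:
  Eq (Vec (Vec Nat (succ (succ (succ zero)))) zero) (vnil (Vec Nat (succ (succ (succ zero))))) (vnil (Vec Nat (succ (succ (succ zero)))))
observation: the first redex contracted is a beta-redex; the normal form is reached in 2 normal-order steps.


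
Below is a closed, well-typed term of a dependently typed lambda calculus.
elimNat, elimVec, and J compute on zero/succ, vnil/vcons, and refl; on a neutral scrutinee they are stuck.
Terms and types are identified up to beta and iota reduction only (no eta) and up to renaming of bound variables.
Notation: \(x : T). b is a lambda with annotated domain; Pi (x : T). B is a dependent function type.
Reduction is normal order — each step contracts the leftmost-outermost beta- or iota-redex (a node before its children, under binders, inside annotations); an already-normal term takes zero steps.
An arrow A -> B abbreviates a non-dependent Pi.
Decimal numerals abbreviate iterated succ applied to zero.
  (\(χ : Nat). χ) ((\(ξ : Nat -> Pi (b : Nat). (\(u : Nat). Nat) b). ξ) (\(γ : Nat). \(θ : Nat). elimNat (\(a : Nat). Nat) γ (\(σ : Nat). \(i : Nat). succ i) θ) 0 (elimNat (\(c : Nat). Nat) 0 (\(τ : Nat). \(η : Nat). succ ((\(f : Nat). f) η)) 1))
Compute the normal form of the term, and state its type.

resulting normal form:
  1
inferred type:
  Nat


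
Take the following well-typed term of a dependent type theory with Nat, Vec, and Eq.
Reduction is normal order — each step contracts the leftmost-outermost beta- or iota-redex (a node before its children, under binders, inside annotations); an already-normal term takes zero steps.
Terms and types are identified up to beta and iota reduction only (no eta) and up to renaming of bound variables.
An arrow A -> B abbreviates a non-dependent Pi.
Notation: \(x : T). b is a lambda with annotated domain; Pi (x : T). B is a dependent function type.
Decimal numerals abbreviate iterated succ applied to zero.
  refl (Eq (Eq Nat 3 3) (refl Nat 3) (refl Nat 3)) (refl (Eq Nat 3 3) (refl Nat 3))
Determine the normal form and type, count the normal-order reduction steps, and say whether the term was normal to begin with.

resulting normal form:
  refl (Eq (Eq Nat 3 3) (refl Nat 3) (refl Nat 3)) (refl (Eq Nat 3 3) (refl Nat 3))
the term's type:
  Eq (Eq (Eq Nat 3 3) (refl Nat 3) (refl Nat 3)) (refl (Eq Nat 3 3) (refl Nat 3)) (refl (Eq Nat 3 3) (refl Nat 3))
steps to reach normal form (normal order): 0
started in normal form: yes


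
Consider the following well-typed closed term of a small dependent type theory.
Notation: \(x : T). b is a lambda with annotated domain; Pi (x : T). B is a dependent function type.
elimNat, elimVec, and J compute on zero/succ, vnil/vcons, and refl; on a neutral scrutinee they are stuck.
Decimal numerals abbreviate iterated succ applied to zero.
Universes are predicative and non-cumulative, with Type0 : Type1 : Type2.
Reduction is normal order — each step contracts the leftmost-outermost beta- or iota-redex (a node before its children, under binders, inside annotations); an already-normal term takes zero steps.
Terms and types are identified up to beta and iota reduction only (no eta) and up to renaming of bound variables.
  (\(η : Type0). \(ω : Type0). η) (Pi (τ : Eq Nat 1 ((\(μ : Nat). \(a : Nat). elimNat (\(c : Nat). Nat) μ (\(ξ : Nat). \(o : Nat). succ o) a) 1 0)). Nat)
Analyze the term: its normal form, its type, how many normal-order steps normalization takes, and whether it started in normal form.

normal form:
  \(η : Type0). Pi (ω : Eq Nat 1 1). Nat
inferred type:
  Pi (η : Type0). Type0
steps to reach normal form (normal order): 4
started in normal form: no
first redex: a beta-redex


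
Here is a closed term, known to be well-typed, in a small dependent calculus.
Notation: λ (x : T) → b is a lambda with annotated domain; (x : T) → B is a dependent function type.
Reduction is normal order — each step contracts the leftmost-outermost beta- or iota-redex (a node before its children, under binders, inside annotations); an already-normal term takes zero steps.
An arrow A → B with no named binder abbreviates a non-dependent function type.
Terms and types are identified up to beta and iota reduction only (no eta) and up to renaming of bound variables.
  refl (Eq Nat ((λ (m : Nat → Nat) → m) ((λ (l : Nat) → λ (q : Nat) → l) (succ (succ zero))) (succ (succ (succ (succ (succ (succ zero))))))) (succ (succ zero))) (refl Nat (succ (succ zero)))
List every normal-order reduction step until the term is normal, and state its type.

reduction (normal order):
  refl (Eq Nat ((λ (m : Nat → Nat) → m) ((λ (l : Nat) → λ (q : Nat) → l) (succ (succ zero))) (succ (succ (succ (succ (succ (succ zero))))))) (succ (succ zero))) (refl Nat (succ (succ zero)))
  ~> refl (Eq Nat ((λ (m : Nat) → λ (l : Nat) → m) (succ (succ zero)) (succ (succ (succ (succ (succ (succ zero))))))) (succ (succ zero))) (refl Nat (succ (succ zero)))
  ~> refl (Eq Nat ((λ (m : Nat) → succ (succ zero)) (succ (succ (succ (succ (succ (succ zero))))))) (succ (succ zero))) (refl Nat (succ (succ zero)))
  ~> refl (Eq Nat (succ (succ zero)) (succ (succ zero))) (refl Nat (succ (succ zero)))
inferred type:
  Eq (Eq Nat (succ (succ zero)) (succ (succ zero))) (refl Nat (succ (succ zero))) (refl Nat (succ (succ zero)))


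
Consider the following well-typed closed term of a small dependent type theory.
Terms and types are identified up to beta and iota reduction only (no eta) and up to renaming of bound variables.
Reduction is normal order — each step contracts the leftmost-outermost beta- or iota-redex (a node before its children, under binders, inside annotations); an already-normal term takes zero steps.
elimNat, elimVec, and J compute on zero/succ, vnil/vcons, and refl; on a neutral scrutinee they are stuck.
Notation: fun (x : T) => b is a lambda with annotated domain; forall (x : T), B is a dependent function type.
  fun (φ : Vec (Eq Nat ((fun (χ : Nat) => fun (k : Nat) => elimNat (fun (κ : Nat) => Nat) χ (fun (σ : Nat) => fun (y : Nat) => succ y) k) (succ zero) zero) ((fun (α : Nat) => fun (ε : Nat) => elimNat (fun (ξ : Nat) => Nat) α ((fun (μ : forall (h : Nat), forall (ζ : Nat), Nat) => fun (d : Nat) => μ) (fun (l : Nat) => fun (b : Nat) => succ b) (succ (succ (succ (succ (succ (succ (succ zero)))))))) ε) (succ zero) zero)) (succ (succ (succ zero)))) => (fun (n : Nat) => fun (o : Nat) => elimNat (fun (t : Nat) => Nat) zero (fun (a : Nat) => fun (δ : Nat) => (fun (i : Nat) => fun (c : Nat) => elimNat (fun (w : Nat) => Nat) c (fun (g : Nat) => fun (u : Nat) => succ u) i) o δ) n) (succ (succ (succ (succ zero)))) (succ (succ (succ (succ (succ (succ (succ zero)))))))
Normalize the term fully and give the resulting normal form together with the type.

resulting normal form:
  fun (φ : Vec (Eq Nat (succ zero) (succ zero)) (succ (succ (succ zero)))) => succ (succ (succ (succ (succ (succ (succ (succ (succ (succ (succ (succ (succ (succ (succ (succ (succ (succ (succ (succ (succ (succ (succ (succ (succ (succ (succ (succ zero)))))))))))))))))))))))))))
type:
  forall (φ : Vec (Eq Nat (succ zero) (succ zero)) (succ (succ (succ zero)))), Nat
observation: 117 normal-order steps normalize the term, beginning with a beta-redex.


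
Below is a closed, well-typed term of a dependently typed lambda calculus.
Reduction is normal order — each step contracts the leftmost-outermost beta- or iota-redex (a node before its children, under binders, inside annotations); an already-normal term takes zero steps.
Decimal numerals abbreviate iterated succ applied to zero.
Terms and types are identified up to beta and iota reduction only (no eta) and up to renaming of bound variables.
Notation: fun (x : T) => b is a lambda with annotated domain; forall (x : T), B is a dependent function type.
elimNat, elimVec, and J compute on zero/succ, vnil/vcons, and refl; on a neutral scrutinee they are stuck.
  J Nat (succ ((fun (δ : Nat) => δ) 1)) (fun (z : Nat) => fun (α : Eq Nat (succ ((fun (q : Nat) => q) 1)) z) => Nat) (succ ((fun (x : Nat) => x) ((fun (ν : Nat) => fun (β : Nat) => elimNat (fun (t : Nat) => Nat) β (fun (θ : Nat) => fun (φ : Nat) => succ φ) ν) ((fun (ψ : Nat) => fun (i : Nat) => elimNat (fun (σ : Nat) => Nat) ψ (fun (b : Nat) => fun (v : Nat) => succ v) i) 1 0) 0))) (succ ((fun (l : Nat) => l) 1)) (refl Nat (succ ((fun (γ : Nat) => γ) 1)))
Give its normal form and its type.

reduced normal form:
  2
inferred type:
  Nat
observation: reduction starts at a J iota-redex, and 11 normal-order steps reach the normal form.


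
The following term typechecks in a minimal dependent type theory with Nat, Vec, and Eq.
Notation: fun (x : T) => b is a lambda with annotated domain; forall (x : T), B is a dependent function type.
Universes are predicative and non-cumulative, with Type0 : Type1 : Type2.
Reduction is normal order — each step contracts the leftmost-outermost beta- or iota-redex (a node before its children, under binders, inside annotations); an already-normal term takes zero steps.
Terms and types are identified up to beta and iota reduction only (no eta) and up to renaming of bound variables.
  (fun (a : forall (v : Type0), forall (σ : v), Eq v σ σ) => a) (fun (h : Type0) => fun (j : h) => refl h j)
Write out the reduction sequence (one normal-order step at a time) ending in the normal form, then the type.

normal-order reduction sequence:
  (fun (a : forall (v : Type0), forall (σ : v), Eq v σ σ) => a) (fun (h : Type0) => fun (j : h) => refl h j)
  ~> fun (a : Type0) => fun (v : a) => refl a v
inferred type:
  forall (a : Type0), forall (v : a), Eq a v v


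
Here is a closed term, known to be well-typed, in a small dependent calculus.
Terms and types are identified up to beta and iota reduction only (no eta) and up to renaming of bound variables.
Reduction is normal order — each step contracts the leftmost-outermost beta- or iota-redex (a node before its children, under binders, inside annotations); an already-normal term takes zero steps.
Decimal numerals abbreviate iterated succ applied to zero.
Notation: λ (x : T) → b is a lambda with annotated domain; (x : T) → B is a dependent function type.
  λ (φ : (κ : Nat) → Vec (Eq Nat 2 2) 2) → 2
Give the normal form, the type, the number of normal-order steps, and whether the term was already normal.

resulting normal form:
  λ (φ : (κ : Nat) → Vec (Eq Nat 2 2) 2) → 2
the term's type:
  (φ : (κ : Nat) → Vec (Eq Nat 2 2) 2) → Nat
reduction steps (normal order): 0
already normal: yes


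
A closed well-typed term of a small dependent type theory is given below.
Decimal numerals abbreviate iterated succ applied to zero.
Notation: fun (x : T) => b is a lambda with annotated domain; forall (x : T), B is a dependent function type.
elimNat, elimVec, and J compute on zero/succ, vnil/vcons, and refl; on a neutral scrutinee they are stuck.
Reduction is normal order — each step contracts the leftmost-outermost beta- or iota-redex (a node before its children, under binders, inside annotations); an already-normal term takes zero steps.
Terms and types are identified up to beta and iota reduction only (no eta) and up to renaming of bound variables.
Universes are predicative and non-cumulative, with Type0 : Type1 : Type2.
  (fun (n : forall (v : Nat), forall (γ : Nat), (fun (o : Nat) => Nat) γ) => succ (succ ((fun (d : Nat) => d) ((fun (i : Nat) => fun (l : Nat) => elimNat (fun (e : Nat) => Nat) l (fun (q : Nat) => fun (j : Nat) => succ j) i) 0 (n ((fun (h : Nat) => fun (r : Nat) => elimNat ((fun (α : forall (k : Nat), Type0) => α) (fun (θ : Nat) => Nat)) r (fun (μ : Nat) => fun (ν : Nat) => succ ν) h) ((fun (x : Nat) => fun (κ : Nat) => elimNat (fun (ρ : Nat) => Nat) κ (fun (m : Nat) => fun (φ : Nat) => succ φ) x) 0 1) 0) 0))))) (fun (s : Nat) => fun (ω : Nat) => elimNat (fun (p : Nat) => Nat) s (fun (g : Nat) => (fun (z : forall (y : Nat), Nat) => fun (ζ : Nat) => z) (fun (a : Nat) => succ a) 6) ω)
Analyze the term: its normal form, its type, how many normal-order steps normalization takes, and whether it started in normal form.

reduced normal form:
  3
inferred type:
  Nat
normal-order step count: 18
started in normal form: no
first contracted redex: a beta-redex


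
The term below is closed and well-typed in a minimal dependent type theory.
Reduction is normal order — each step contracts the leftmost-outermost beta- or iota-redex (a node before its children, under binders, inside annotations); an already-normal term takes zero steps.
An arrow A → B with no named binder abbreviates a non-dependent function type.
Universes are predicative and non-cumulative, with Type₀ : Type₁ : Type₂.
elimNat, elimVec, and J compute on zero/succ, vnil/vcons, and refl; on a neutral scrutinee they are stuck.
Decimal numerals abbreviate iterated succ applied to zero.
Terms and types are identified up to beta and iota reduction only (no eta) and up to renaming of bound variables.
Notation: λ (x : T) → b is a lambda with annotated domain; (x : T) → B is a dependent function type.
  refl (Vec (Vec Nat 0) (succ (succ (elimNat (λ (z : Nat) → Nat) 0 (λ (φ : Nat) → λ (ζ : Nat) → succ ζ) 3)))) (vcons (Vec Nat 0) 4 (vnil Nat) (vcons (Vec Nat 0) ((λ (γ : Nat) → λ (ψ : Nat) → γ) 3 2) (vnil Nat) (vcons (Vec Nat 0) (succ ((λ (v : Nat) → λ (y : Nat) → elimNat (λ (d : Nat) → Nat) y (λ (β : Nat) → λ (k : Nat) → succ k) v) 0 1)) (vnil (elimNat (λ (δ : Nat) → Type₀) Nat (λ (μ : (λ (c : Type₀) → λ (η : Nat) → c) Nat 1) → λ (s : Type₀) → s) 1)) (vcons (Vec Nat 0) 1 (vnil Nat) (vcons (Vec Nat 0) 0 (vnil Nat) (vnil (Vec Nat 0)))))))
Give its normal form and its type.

reduced normal form:
  refl (Vec (Vec Nat 0) 5) (vcons (Vec Nat 0) 4 (vnil Nat) (vcons (Vec Nat 0) 3 (vnil Nat) (vcons (Vec Nat 0) 2 (vnil Nat) (vcons (Vec Nat 0) 1 (vnil Nat) (vcons (Vec Nat 0) 0 (vnil Nat) (vnil (Vec Nat 0)))))))
type:
  Eq (Vec (Vec Nat 0) 5) (vcons (Vec Nat 0) 4 (vnil Nat) (vcons (Vec Nat 0) 3 (vnil Nat) (vcons (Vec Nat 0) 2 (vnil Nat) (vcons (Vec Nat 0) 1 (vnil Nat) (vcons (Vec Nat 0) 0 (vnil Nat) (vnil (Vec Nat 0))))))) (vcons (Vec Nat 0) 4 (vnil Nat) (vcons (Vec Nat 0) 3 (vnil Nat) (vcons (Vec Nat 0) 2 (vnil Nat) (vcons (Vec Nat 0) 1 (vnil Nat) (vcons (Vec Nat 0) 0 (vnil Nat) (vnil (Vec Nat 0)))))))


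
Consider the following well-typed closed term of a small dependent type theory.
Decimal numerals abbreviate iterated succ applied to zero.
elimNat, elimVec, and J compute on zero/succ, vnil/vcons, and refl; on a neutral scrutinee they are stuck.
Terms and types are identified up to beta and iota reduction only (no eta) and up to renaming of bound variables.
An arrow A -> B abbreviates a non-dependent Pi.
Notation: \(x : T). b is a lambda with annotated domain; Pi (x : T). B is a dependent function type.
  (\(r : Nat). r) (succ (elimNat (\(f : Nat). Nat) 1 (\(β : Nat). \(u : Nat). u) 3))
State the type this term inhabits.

the term's type:
  Nat


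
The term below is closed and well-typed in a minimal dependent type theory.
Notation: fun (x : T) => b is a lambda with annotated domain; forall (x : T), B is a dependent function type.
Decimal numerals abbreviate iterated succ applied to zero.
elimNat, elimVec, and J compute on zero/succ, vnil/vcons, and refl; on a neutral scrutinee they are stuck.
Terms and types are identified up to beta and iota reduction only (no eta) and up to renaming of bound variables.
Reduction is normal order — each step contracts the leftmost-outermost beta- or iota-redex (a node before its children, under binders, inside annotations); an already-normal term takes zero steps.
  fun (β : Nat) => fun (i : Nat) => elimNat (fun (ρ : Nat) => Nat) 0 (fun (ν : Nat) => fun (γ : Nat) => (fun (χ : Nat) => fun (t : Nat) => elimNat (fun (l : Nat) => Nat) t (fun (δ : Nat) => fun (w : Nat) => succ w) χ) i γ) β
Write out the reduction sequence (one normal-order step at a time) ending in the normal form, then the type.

normal-order reduction sequence:
  fun (β : Nat) => fun (i : Nat) => elimNat (fun (ρ : Nat) => Nat) 0 (fun (ν : Nat) => fun (γ : Nat) => (fun (χ : Nat) => fun (t : Nat) => elimNat (fun (l : Nat) => Nat) t (fun (δ : Nat) => fun (w : Nat) => succ w) χ) i γ) β
  ~> fun (β : Nat) => fun (i : Nat) => elimNat (fun (ρ : Nat) => Nat) 0 (fun (ν : Nat) => fun (γ : Nat) => (fun (χ : Nat) => elimNat (fun (t : Nat) => Nat) χ (fun (l : Nat) => fun (δ : Nat) => succ δ) i) γ) β
  ~> fun (β : Nat) => fun (i : Nat) => elimNat (fun (ρ : Nat) => Nat) 0 (fun (ν : Nat) => fun (γ : Nat) => elimNat (fun (χ : Nat) => Nat) γ (fun (t : Nat) => fun (l : Nat) => succ l) i) β
type:
  forall (β : Nat), forall (i : Nat), Nat


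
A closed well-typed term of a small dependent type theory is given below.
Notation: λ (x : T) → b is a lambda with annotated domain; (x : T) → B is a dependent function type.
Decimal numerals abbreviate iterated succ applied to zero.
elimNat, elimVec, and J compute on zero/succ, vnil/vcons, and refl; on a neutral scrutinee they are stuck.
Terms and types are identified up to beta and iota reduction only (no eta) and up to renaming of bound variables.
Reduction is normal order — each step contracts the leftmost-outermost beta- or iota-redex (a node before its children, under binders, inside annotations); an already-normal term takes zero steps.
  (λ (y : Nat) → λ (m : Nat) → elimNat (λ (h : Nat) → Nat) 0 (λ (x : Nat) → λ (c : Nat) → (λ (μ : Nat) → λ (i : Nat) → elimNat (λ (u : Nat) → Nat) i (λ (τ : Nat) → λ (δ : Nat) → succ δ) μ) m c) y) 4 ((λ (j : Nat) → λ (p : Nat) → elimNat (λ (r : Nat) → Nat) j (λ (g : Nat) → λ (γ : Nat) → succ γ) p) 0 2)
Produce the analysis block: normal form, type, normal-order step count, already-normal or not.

normal form:
  8
inferred type:
  Nat
steps to reach normal form (normal order): 87
started in normal form: no
first redex: a beta-redex


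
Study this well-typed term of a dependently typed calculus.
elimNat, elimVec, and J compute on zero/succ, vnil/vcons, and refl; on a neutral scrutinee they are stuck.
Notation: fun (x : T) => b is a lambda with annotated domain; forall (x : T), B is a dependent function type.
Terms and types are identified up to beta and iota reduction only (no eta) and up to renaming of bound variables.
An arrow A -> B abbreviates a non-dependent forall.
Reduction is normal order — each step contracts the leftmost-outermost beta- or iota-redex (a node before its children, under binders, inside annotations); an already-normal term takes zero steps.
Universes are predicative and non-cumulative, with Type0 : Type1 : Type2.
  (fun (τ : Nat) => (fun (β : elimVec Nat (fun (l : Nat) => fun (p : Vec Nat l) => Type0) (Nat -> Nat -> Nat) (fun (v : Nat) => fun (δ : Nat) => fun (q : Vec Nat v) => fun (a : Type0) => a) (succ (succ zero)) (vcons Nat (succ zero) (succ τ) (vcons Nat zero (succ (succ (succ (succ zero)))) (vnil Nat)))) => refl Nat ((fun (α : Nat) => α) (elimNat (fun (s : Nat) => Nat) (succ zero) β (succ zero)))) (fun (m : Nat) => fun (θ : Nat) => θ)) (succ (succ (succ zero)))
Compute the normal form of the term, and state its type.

normal form:
  refl Nat (succ zero)
inferred type:
  Eq Nat (succ zero) (succ zero)
observation: 7 normal-order steps separate the term from its normal form.


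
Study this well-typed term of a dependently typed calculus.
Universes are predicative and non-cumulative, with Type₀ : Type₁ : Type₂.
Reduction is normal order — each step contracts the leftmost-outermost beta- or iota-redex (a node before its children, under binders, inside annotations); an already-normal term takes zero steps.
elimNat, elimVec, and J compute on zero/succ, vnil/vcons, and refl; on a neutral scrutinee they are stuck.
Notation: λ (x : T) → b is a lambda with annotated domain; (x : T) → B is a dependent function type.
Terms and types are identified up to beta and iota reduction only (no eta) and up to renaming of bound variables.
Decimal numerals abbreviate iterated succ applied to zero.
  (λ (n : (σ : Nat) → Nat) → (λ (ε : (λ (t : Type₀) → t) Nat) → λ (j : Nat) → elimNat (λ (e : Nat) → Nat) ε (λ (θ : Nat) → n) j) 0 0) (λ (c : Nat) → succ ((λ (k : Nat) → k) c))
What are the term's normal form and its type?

resulting normal form:
  0
the term's type:
  Nat


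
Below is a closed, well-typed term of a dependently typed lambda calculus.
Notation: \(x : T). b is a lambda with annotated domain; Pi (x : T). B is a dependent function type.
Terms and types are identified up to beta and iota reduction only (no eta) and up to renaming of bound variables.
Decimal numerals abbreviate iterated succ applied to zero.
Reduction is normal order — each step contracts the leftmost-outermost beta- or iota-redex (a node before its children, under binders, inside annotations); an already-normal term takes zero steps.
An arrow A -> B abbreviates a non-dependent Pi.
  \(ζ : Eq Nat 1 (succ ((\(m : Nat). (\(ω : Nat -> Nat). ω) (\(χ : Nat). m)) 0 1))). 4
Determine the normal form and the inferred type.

resulting normal form:
  \(ζ : Eq Nat 1 1). 4
type:
  Eq Nat 1 1 -> Nat
observation: 3 normal-order steps separate the term from its normal form.


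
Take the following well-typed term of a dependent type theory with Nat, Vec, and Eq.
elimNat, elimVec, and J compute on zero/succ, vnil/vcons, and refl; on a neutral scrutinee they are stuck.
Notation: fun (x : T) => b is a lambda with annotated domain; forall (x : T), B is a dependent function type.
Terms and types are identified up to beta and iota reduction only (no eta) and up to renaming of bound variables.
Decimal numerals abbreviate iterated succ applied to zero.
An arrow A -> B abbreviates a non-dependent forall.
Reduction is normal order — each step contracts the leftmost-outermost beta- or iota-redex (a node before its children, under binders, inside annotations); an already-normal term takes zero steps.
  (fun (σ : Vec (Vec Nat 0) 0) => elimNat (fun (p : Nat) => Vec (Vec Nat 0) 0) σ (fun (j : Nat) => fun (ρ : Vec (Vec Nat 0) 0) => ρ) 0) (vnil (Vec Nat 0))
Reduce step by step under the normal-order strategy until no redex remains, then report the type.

normal-order reduction:
  (fun (σ : Vec (Vec Nat 0) 0) => elimNat (fun (p : Nat) => Vec (Vec Nat 0) 0) σ (fun (j : Nat) => fun (ρ : Vec (Vec Nat 0) 0) => ρ) 0) (vnil (Vec Nat 0))
  ~> elimNat (fun (σ : Nat) => Vec (Vec Nat 0) 0) (vnil (Vec Nat 0)) (fun (p : Nat) => fun (j : Vec (Vec Nat 0) 0) => j) 0
  ~> vnil (Vec Nat 0)
inferred type:
  Vec (Vec Nat 0) 0


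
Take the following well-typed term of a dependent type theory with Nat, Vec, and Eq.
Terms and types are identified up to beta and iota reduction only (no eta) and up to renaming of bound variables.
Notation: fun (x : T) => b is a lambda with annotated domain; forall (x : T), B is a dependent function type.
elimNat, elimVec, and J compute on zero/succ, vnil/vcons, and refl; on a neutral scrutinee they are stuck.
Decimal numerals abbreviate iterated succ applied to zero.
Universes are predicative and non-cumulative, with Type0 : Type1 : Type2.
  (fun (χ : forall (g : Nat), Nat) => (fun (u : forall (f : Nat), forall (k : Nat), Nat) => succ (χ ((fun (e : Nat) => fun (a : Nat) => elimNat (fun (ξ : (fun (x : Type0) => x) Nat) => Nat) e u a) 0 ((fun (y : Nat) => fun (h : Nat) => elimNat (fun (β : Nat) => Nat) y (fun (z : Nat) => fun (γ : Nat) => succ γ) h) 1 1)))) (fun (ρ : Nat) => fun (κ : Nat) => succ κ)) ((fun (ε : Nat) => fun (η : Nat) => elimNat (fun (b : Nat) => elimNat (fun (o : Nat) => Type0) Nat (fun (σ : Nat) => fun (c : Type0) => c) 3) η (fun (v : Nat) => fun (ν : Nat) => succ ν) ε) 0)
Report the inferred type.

type:
  Nat


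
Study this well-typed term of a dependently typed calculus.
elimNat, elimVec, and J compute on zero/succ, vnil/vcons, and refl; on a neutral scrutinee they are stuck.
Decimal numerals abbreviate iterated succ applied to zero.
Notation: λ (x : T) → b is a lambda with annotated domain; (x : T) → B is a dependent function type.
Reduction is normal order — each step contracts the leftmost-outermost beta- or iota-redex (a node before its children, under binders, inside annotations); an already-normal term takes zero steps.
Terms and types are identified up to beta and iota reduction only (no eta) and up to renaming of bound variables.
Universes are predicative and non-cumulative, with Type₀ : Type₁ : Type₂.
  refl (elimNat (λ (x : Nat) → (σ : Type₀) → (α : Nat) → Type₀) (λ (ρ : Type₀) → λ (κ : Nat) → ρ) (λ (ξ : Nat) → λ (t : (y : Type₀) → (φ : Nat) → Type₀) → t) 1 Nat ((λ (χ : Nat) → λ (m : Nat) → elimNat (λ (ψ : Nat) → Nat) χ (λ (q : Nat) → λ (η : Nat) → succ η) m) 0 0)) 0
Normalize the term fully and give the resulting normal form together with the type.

reduced normal form:
  refl Nat 0
type:
  Eq Nat 0 0
observation: the leftmost-outermost redex is an elimNat iota-redex, and normalization takes 6 steps.


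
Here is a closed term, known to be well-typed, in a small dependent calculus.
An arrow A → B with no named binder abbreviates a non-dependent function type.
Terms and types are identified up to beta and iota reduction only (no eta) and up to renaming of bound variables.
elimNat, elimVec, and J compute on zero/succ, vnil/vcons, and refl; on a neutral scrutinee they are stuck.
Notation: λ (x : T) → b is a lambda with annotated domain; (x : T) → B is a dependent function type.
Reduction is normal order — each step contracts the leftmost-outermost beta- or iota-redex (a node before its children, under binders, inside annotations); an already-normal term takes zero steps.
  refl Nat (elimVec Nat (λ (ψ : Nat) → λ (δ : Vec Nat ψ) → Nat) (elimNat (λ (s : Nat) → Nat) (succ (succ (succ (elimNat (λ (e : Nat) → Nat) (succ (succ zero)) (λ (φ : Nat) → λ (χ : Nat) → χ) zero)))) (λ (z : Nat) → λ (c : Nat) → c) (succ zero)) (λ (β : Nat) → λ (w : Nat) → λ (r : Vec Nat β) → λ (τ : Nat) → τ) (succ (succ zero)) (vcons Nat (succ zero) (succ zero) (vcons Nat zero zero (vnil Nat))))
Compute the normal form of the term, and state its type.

normal form:
  refl Nat (succ (succ (succ (succ (succ zero)))))
type:
  Eq Nat (succ (succ (succ (succ (succ zero))))) (succ (succ (succ (succ (succ zero)))))
observation: the first redex contracted is an elimVec iota-redex; the normal form is reached in 16 normal-order steps.


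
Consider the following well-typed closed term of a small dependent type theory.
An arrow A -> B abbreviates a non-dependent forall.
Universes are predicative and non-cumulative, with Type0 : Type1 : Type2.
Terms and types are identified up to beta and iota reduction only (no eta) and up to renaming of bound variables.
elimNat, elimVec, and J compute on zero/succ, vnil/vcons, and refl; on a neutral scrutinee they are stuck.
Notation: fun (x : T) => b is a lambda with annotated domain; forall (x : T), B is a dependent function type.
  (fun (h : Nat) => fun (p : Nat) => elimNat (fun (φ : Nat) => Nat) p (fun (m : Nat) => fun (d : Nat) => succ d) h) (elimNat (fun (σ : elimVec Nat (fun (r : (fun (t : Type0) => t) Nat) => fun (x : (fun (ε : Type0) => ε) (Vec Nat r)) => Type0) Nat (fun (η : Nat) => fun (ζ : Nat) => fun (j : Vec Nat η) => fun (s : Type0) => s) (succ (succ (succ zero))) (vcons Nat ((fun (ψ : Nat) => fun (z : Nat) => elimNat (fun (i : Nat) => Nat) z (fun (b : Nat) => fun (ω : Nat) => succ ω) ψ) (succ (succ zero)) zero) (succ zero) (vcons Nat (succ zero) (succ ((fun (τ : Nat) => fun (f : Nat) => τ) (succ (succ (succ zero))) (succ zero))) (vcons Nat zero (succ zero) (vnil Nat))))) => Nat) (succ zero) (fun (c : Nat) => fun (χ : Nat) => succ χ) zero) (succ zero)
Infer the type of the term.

inferred type:
  Nat


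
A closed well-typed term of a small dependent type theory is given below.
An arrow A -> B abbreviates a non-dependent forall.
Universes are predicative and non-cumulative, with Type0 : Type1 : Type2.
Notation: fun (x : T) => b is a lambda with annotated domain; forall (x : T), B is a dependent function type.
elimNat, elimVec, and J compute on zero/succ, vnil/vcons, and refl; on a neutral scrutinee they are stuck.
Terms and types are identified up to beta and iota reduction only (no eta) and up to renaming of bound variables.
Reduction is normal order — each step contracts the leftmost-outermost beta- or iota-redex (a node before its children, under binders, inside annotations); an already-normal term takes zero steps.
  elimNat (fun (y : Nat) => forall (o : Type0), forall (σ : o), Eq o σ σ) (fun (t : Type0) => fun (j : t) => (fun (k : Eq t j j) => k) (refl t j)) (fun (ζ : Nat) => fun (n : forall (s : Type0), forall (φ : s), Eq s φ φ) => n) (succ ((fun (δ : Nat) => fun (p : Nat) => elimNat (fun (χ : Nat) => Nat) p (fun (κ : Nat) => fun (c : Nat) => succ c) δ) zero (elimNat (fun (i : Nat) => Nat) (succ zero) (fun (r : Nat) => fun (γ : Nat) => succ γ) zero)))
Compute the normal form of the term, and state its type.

reduced normal form:
  fun (y : Type0) => fun (o : y) => refl y o
inferred type:
  forall (y : Type0), forall (o : y), Eq y o o


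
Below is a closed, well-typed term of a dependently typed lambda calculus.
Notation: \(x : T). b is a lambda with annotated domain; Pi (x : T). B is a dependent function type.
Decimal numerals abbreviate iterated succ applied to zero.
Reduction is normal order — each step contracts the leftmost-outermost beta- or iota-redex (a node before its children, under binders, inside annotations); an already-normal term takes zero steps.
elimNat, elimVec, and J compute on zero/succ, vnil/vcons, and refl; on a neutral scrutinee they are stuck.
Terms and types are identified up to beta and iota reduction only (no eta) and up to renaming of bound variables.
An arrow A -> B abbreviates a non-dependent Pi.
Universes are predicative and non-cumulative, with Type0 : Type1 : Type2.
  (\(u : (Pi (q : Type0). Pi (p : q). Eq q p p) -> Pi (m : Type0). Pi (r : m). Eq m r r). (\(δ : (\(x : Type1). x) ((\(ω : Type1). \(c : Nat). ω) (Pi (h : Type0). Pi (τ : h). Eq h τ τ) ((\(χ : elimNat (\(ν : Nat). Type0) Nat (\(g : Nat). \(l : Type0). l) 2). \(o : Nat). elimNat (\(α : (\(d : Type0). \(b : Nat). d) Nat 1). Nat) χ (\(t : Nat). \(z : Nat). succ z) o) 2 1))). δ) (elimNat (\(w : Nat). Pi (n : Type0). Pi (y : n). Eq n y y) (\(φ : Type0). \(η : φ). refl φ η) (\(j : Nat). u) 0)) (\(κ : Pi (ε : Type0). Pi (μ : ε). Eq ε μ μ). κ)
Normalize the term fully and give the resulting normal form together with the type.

reduced normal form:
  \(u : Type0). \(q : u). refl u q
type:
  Pi (u : Type0). Pi (q : u). Eq u q q


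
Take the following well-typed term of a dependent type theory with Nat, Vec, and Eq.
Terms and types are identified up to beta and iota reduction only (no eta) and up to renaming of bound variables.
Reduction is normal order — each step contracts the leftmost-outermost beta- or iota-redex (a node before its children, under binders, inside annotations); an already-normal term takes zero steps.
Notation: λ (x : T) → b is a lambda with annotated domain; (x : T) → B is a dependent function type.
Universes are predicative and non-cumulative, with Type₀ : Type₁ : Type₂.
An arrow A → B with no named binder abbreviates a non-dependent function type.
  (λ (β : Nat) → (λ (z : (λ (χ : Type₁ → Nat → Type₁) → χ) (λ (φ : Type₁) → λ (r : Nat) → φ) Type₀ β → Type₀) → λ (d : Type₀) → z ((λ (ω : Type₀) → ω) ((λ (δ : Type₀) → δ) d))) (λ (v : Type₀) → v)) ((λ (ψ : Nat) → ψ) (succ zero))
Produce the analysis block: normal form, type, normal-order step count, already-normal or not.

reduced normal form:
  λ (β : Type₀) → β
the term's type:
  Type₀ → Type₀
steps to reach normal form (normal order): 5
term was already normal: no
first redex: a beta-redex
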